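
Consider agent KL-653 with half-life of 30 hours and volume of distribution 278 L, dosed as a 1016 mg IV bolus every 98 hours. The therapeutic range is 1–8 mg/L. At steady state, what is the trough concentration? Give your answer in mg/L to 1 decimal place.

0.4 mg/L

τ/t½ = 98/30 ≈ 3.2667, so fraction remaining f = (1/2)^(98/30) ≈ 0.1039.
At steady state, accumulation factor R = 1/(1 − e^(−kτ)) ≈ 1.1159.
Each bolus raises the concentration by D/Vd = 1016/278 ≈ 3.655 mg/L.
Cmax,ss = C₀/(1 − f) ≈ 3.655/0.8961 ≈ 4.079 mg/L.
Steady-state trough Cmin,ss = Cmax,ss·f ≈ 4.079 × 0.1039 ≈ 0.424 mg/L.
Trough 0.4 mg/L vs MEC 1 mg/L: subtherapeutic.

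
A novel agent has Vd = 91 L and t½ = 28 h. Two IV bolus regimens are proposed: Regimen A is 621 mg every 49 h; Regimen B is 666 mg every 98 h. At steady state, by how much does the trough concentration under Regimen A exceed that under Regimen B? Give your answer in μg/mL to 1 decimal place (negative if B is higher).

Regimen A: f = (1/2)^(49/28) ≈ 0.2973; Cmin,ss = (621/91)·f/(1−f) ≈ 2.887 μg/mL.
Regimen B: f = (1/2)^(98/28) ≈ 0.0884; Cmin,ss = (666/91)·f/(1−f) ≈ 0.710 μg/mL.
Difference ≈ 2.887 − 0.710 ≈ 2.177 μg/mL.

2.2 μg/mL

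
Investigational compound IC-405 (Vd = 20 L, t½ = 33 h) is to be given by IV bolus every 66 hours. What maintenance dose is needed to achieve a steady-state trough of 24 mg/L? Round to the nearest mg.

1440 mg

τ/t½ = 66/33 ≈ 2, so f = (1/2)^(66/33) ≈ 0.250000.
Cmin,ss = (D/Vd)·f/(1−f), so D = Cmin,ss·Vd·(1−f)/f.
D = 24 × 20 × (1−f)/f ≈ 24 × 20 × 3.00000 ≈ 1440.00 mg.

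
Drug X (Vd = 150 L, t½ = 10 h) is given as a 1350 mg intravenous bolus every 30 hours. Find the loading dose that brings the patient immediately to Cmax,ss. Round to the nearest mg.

1543 mg

f = (1/2)^(30/10) ≈ 0.125000; accumulation ratio R = 1/(1−f) ≈ 1.14286.
Loading dose to hit Cmax,ss on first dose: D_load = D_maint·R ≈ 1350 × 1.14286 ≈ 1542.86 mg.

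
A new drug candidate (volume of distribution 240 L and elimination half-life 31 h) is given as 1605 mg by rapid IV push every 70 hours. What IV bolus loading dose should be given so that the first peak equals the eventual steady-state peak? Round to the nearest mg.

f = (1/2)^(70/31) ≈ 0.209052; accumulation ratio R = 1/(1−f) ≈ 1.26431.
Loading dose to hit Cmax,ss on first dose: D_load = D_maint·R ≈ 1605 × 1.26431 ≈ 2029.22 mg.

2029 mg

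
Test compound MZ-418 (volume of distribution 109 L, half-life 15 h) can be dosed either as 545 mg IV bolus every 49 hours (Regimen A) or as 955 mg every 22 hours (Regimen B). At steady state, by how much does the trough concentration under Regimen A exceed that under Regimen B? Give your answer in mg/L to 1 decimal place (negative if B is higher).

Regimen A: f = (1/2)^(49/15) ≈ 0.1039; Cmin,ss = (545/109)·f/(1−f) ≈ 0.580 mg/L.
Regimen B: f = (1/2)^(22/15) ≈ 0.3618; Cmin,ss = (955/109)·f/(1−f) ≈ 4.967 mg/L.
Difference ≈ 0.580 − 4.967 ≈ -4.387 mg/L.

-4.4 mg/L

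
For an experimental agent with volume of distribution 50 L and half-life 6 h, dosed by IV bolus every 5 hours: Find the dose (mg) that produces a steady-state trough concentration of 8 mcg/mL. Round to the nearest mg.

τ/t½ = 5/6 ≈ 0.83333, so f = (1/2)^(5/6) ≈ 0.561231.
Cmin,ss = (D/Vd)·f/(1−f), so D = Cmin,ss·Vd·(1−f)/f.
D = 8 × 50 × (1−f)/f ≈ 8 × 50 × 0.78180 ≈ 312.72 mg.

313 mg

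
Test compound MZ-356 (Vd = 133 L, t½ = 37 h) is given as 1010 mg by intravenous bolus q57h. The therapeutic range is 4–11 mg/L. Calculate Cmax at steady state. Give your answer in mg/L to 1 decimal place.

11.6 mg/L

τ/t½ = 57/37 ≈ 1.5405, so fraction remaining f = (1/2)^(57/37) ≈ 0.3438.
At steady state, accumulation factor R = 1/(1 − e^(−kτ)) ≈ 1.5239.
Single-dose peak C₀ = D/Vd = 1010/133 ≈ 7.594 mg/L.
Steady-state peak Cmax,ss = C₀·R ≈ 7.594 × 1.5239 ≈ 11.572 mg/L.
Peak 11.6 mg/L vs MTC 11 mg/L: exceeds toxic threshold.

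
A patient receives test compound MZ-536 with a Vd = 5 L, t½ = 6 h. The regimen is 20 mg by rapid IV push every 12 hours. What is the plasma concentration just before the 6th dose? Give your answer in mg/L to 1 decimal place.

1.3 mg/L

f = (1/2)^(τ/t½) = (1/2)^(12/6) ≈ 0.2500.
C₀ = D/Vd = 20/5 ≈ 4.000 mg/L.
Before the 6th dose, 5 doses have been given. Superposition: Cmin = C₀·(f + f² + … + f^5).
≈ 4.000 × (0.2500 + 0.0625 + 0.0156 + 0.0039 + 0.0010) ≈ 4.000 × 0.3330 ≈ 1.332 mg/L.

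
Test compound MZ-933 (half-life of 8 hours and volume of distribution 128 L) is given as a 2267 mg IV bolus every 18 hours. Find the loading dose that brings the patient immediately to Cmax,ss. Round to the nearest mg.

f = (1/2)^(18/8) ≈ 0.210224; accumulation ratio R = 1/(1−f) ≈ 1.26618.
Loading dose to hit Cmax,ss on first dose: D_load = D_maint·R ≈ 2267 × 1.26618 ≈ 2870.43 mg.

2870 mg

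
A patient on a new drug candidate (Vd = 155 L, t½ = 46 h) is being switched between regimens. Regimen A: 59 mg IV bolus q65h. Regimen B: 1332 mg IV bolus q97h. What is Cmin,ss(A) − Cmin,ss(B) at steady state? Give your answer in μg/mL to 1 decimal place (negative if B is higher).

-2.4 μg/mL

Regimen A: f = (1/2)^(65/46) ≈ 0.3755; Cmin,ss = (59/155)·f/(1−f) ≈ 0.229 μg/mL.
Regimen B: f = (1/2)^(97/46) ≈ 0.2319; Cmin,ss = (1332/155)·f/(1−f) ≈ 2.595 μg/mL.
Difference ≈ 0.229 − 2.595 ≈ -2.366 μg/mL.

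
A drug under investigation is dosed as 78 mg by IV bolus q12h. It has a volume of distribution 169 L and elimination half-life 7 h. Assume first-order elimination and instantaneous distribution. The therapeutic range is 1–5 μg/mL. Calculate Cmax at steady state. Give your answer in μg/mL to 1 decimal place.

0.7 μg/mL

Over one 12-h interval, 12/7 ≈ 1.7143 half-lives elapse, leaving f ≈ 0.3048 of each dose.
At steady state, accumulation factor R = 1/(1 − e^(−kτ)) ≈ 1.4384.
Single-dose peak C₀ = D/Vd = 78/169 ≈ 0.462 μg/mL.
Cmax,ss = C₀/(1 − f) ≈ 0.462/0.6952 ≈ 0.665 μg/mL.
Peak 0.7 μg/mL vs MTC 5 μg/mL: below toxic threshold.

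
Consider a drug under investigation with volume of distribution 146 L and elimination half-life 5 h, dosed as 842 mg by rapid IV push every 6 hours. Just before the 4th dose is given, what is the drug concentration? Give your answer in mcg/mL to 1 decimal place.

f = (1/2)^(τ/t½) = (1/2)^(6/5) ≈ 0.4353.
C₀ = D/Vd = 842/146 ≈ 5.767 mcg/mL.
Before the 4th dose, 3 doses have been given. Superposition: Cmin = C₀·(f + f² + … + f^3).
≈ 5.767 × (0.4353 + 0.1895 + 0.0825) ≈ 5.767 × 0.7073 ≈ 4.079 mcg/mL.

4.1 mcg/mL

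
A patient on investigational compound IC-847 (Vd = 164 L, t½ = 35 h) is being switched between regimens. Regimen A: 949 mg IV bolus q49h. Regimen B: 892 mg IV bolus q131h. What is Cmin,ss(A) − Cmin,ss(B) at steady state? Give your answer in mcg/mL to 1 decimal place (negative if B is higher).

3.1 mcg/mL

Regimen A: f = (1/2)^(49/35) ≈ 0.3789; Cmin,ss = (949/164)·f/(1−f) ≈ 3.530 mcg/mL.
Regimen B: f = (1/2)^(131/35) ≈ 0.0747; Cmin,ss = (892/164)·f/(1−f) ≈ 0.439 mcg/mL.
Difference ≈ 3.530 − 0.439 ≈ 3.091 mcg/mL.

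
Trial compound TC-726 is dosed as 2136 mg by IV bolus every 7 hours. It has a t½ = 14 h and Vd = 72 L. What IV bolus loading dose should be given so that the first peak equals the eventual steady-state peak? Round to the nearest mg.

7293 mg

f = (1/2)^(7/14) ≈ 0.707107; accumulation ratio R = 1/(1−f) ≈ 3.41422.
Loading dose to hit Cmax,ss on first dose: D_load = D_maint·R ≈ 2136 × 3.41422 ≈ 7292.77 mg.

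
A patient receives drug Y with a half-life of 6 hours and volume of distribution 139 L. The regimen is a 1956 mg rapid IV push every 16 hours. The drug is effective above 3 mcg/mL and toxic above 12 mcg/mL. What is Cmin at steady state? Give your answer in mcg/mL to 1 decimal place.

2.6 mcg/mL

Over one 16-h interval, 16/6 ≈ 2.6667 half-lives elapse, leaving f ≈ 0.1575 of each dose.
At steady state, accumulation factor R = 1/(1 − e^(−kτ)) ≈ 1.1869.
Each bolus raises the concentration by D/Vd = 1956/139 ≈ 14.072 mcg/mL.
Cmax,ss = C₀/(1 − f) ≈ 14.072/0.8425 ≈ 16.703 mcg/mL.
Steady-state trough Cmin,ss = Cmax,ss·f ≈ 16.703 × 0.1575 ≈ 2.631 mcg/mL.
Trough 2.6 mcg/mL vs MEC 3 mcg/mL: subtherapeutic.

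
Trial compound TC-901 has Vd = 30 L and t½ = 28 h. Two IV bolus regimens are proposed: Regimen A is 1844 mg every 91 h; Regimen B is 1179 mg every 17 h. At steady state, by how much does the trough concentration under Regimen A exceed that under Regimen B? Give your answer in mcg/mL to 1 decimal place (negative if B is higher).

-67.9 mcg/mL

Regimen A: f = (1/2)^(91/28) ≈ 0.1051; Cmin,ss = (1844/30)·f/(1−f) ≈ 7.219 mcg/mL.
Regimen B: f = (1/2)^(17/28) ≈ 0.6565; Cmin,ss = (1179/30)·f/(1−f) ≈ 75.110 mcg/mL.
Difference ≈ 7.219 − 75.110 ≈ -67.891 mcg/mL.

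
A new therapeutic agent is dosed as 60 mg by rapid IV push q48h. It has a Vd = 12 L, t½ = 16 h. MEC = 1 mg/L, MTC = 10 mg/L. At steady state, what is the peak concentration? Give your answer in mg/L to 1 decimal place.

5.7 mg/L

The dosing interval is 3 half-lives, so f = 2^(−3) = 0.125.
Accumulation ratio R = 1/(1 − f) = 1/0.875 = 8/7.
Single-dose peak C₀ = D/Vd = 60/12 = 5 mg/L.
Steady-state peak Cmax,ss = C₀·R = 5 × 8/7 ≈ 5.714 mg/L.
Peak 5.7 mg/L vs MTC 10 mg/L: below toxic threshold.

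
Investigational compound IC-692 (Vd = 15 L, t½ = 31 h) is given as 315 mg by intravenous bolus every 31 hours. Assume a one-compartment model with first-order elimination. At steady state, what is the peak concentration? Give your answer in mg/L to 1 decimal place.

The dosing interval is 1 half-life, so f = 2^(−1) = 0.5.
Accumulation ratio R = 1/(1 − f) = 1/0.5 = 2/1.
Single-dose peak C₀ = D/Vd = 315/15 = 21 mg/L.
Steady-state peak Cmax,ss = C₀·R = 21 × 2/1 ≈ 42.000 mg/L.

42.0 mg/L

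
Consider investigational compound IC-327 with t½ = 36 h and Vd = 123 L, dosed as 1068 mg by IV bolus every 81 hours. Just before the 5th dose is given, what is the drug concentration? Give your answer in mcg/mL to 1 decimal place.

f = (1/2)^(τ/t½) = (1/2)^(81/36) ≈ 0.2102.
C₀ = D/Vd = 1068/123 ≈ 8.683 mcg/mL.
Before the 5th dose, 4 doses have been given. Superposition: Cmin = C₀·(f + f² + … + f^4).
≈ 8.683 × (0.2102 + 0.0442 + 0.0093 + 0.0020) ≈ 8.683 × 0.2657 ≈ 2.307 mcg/mL.

2.3 mcg/mL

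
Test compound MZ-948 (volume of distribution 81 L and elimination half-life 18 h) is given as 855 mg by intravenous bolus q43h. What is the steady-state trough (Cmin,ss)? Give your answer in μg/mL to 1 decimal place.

τ/t½ = 43/18 ≈ 2.3889, so fraction remaining f = (1/2)^(43/18) ≈ 0.1909.
Accumulation ratio R = 1/(1 − f) ≈ 1/0.8091 ≈ 1.2359.
Single-dose peak C₀ = D/Vd = 855/81 ≈ 10.556 μg/mL.
Steady-state peak Cmax,ss = C₀·R ≈ 10.556 × 1.2359 ≈ 13.046 μg/mL.
Steady-state trough Cmin,ss = Cmax,ss·f ≈ 13.046 × 0.1909 ≈ 2.490 μg/mL.

2.5 μg/mL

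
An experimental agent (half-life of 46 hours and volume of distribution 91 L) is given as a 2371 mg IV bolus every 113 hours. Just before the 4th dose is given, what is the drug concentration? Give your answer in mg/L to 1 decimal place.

5.8 mg/L

f = (1/2)^(τ/t½) = (1/2)^(113/46) ≈ 0.1822.
C₀ = D/Vd = 2371/91 ≈ 26.055 mg/L.
Before the 4th dose, 3 doses have been given. Superposition: Cmin = C₀·(f + f² + … + f^3).
≈ 26.055 × (0.1822 + 0.0332 + 0.0060) ≈ 26.055 × 0.2214 ≈ 5.769 mg/L.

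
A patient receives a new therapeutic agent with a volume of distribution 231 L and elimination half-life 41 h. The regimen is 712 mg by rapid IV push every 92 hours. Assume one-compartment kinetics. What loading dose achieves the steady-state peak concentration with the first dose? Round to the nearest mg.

f = (1/2)^(92/41) ≈ 0.211114; accumulation ratio R = 1/(1−f) ≈ 1.26761.
Loading dose to hit Cmax,ss on first dose: D_load = D_maint·R ≈ 712 × 1.26761 ≈ 902.54 mg.

903 mg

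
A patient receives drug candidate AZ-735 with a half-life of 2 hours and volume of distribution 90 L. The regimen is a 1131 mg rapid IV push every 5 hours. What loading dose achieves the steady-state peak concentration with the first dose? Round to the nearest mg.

f = (1/2)^(5/2) ≈ 0.176777; accumulation ratio R = 1/(1−f) ≈ 1.21474.
Loading dose to hit Cmax,ss on first dose: D_load = D_maint·R ≈ 1131 × 1.21474 ≈ 1373.87 mg.

1374 mg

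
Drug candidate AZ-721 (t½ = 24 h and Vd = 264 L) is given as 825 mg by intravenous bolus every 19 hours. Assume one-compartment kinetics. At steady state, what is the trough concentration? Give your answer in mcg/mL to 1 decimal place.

τ/t½ = 19/24 ≈ 0.79167, so fraction remaining f = (1/2)^(19/24) ≈ 0.5777.
Accumulation ratio R = 1/(1 − f) ≈ 1/0.4223 ≈ 2.3680.
Each bolus raises the concentration by D/Vd = 825/264 ≈ 3.125 mcg/mL.
Steady-state peak Cmax,ss = C₀·R ≈ 3.125 × 2.3680 ≈ 7.400 mcg/mL.
One interval later, Cmin,ss = Cmax,ss·e^(−kτ) ≈ 7.400 × 0.5777 ≈ 4.275 mcg/mL.

4.3 mcg/mL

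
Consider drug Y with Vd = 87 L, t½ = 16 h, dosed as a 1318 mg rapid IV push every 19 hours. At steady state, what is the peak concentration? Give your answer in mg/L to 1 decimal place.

τ/t½ = 19/16 ≈ 1.1875, so fraction remaining f = (1/2)^(19/16) ≈ 0.4391.
At steady state, accumulation factor R = 1/(1 − e^(−kτ)) ≈ 1.7828.
Each bolus raises the concentration by D/Vd = 1318/87 ≈ 15.149 mg/L.
Cmax,ss = C₀/(1 − f) ≈ 15.149/0.5609 ≈ 27.008 mg/L.

27.0 mg/L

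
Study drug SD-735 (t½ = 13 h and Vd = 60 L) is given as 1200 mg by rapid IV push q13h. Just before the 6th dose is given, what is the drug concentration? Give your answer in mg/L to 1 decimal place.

19.4 mg/L

f = (1/2)^(τ/t½) = (1/2)^(13/13) ≈ 0.5000.
C₀ = D/Vd = 1200/60 ≈ 20.000 mg/L.
Before the 6th dose, 5 doses have been given. Superposition: Cmin = C₀·(f + f² + … + f^5).
≈ 20.000 × (0.5000 + 0.2500 + 0.1250 + 0.0625 + 0.0313) ≈ 20.000 × 0.9688 ≈ 19.376 mg/L.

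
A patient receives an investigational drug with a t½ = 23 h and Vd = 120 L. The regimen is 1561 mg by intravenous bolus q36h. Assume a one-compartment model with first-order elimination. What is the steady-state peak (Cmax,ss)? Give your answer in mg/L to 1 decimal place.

19.6 mg/L

k = ln2/t½ = ln2/23 ≈ 0.030137 h⁻¹; fraction remaining f = e^(−kτ) = e^(−0.030137×36) ≈ 0.3379.
Accumulation ratio R = 1/(1 − f) ≈ 1/0.6621 ≈ 1.5103.
Single-dose peak C₀ = D/Vd = 1561/120 ≈ 13.008 mg/L.
Steady-state peak Cmax,ss = C₀·R ≈ 13.008 × 1.5103 ≈ 19.646 mg/L.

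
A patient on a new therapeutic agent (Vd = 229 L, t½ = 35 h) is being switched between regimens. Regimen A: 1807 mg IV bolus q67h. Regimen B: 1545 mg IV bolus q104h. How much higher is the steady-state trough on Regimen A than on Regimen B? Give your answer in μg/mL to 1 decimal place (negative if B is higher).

Regimen A: f = (1/2)^(67/35) ≈ 0.2653; Cmin,ss = (1807/229)·f/(1−f) ≈ 2.849 μg/mL.
Regimen B: f = (1/2)^(104/35) ≈ 0.1275; Cmin,ss = (1545/229)·f/(1−f) ≈ 0.986 μg/mL.
Difference ≈ 2.849 − 0.986 ≈ 1.863 μg/mL.

1.9 μg/mL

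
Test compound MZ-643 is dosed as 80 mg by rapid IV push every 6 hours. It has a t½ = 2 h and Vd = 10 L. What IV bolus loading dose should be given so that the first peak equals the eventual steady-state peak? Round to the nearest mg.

f = (1/2)^(6/2) ≈ 0.125000; accumulation ratio R = 1/(1−f) ≈ 1.14286.
Loading dose to hit Cmax,ss on first dose: D_load = D_maint·R ≈ 80 × 1.14286 ≈ 91.43 mg.

91 mg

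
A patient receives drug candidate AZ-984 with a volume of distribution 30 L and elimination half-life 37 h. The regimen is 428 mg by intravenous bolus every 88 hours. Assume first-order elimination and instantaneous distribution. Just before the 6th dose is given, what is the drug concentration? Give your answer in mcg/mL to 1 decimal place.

3.4 mcg/mL

f = (1/2)^(τ/t½) = (1/2)^(88/37) ≈ 0.1923.
C₀ = D/Vd = 428/30 ≈ 14.267 mcg/mL.
Before the 6th dose, 5 doses have been given. Superposition: Cmin = C₀·(f + f² + … + f^5).
≈ 14.267 × (0.1923 + 0.0370 + 0.0071 + 0.0014 + 0.0003) ≈ 14.267 × 0.2381 ≈ 3.397 mcg/mL.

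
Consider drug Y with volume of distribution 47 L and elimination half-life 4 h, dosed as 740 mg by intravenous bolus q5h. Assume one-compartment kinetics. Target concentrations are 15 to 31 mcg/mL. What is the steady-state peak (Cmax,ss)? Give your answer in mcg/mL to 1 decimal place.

27.2 mcg/mL

τ/t½ = 5/4 ≈ 1.25, so fraction remaining f = (1/2)^(5/4) ≈ 0.4204.
Accumulation ratio R = 1/(1 − f) ≈ 1/0.5796 ≈ 1.7253.
Each bolus raises the concentration by D/Vd = 740/47 ≈ 15.745 mcg/mL.
Steady-state peak Cmax,ss = C₀·R ≈ 15.745 × 1.7253 ≈ 27.165 mcg/mL.
Peak 27.2 mcg/mL vs MTC 31 mcg/mL: below toxic threshold.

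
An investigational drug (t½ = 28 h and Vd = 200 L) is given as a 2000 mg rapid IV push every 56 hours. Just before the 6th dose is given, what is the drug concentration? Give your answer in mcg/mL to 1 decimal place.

f = (1/2)^(τ/t½) = (1/2)^(56/28) ≈ 0.2500.
C₀ = D/Vd = 2000/200 ≈ 10.000 mcg/mL.
Before the 6th dose, 5 doses have been given. Superposition: Cmin = C₀·(f + f² + … + f^5).
≈ 10.000 × (0.2500 + 0.0625 + 0.0156 + 0.0039 + 0.0010) ≈ 10.000 × 0.3330 ≈ 3.330 mcg/mL.

3.3 mcg/mL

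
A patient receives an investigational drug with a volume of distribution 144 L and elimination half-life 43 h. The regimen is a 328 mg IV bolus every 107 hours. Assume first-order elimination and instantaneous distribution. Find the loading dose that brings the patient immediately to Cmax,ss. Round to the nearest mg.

f = (1/2)^(107/43) ≈ 0.178207; accumulation ratio R = 1/(1−f) ≈ 1.21685.
Loading dose to hit Cmax,ss on first dose: D_load = D_maint·R ≈ 328 × 1.21685 ≈ 399.13 mg.

399 mg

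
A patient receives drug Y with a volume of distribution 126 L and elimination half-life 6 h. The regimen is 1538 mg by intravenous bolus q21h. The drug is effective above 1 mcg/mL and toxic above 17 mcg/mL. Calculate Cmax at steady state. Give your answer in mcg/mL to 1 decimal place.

k = ln2/t½ = ln2/6 ≈ 0.115525 h⁻¹; fraction remaining f = e^(−kτ) = e^(−0.115525×21) ≈ 0.0884.
At steady state, accumulation factor R = 1/(1 − e^(−kτ)) ≈ 1.0970.
Single-dose peak C₀ = D/Vd = 1538/126 ≈ 12.206 mcg/mL.
Steady-state peak Cmax,ss = C₀·R ≈ 12.206 × 1.0970 ≈ 13.390 mcg/mL.
Peak 13.4 mcg/mL vs MTC 17 mcg/mL: below toxic threshold.

13.4 mcg/mL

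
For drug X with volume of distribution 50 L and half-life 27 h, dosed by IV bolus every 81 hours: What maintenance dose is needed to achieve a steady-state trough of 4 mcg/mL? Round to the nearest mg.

τ/t½ = 81/27 ≈ 3, so f = (1/2)^(81/27) ≈ 0.125000.
Cmin,ss = (D/Vd)·f/(1−f), so D = Cmin,ss·Vd·(1−f)/f.
D = 4 × 50 × (1−f)/f ≈ 4 × 50 × 7.00000 ≈ 1400.00 mg.

1400 mg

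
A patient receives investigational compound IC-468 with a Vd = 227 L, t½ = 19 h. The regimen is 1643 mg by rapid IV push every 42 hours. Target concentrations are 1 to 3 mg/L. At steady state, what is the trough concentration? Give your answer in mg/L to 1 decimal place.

τ/t½ = 42/19 ≈ 2.2105, so fraction remaining f = (1/2)^(42/19) ≈ 0.2161.
Each bolus raises the concentration by D/Vd = 1643/227 ≈ 7.238 mg/L.
Steady-state trough Cmin,ss = C₀·f/(1−f) ≈ 7.238 × 0.2161/0.7839 ≈ 1.995 mg/L.
Trough 2.0 mg/L vs MEC 1 mg/L: adequate.

2.0 mg/L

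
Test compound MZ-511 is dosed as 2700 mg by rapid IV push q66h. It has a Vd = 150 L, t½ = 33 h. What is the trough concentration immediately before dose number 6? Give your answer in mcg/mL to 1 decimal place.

f = (1/2)^(τ/t½) = (1/2)^(66/33) ≈ 0.2500.
C₀ = D/Vd = 2700/150 ≈ 18.000 mcg/mL.
Before the 6th dose, 5 doses have been given. Superposition: Cmin = C₀·(f + f² + … + f^5).
≈ 18.000 × (0.2500 + 0.0625 + 0.0156 + 0.0039 + 0.0010) ≈ 18.000 × 0.3330 ≈ 5.994 mcg/mL.

6.0 mcg/mL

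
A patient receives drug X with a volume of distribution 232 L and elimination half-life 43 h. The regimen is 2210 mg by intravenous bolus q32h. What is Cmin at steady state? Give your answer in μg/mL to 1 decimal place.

14.1 μg/mL

Over one 32-h interval, 32/43 ≈ 0.74419 half-lives elapse, leaving f ≈ 0.5970 of each dose.
Each bolus raises the concentration by D/Vd = 2210/232 ≈ 9.526 μg/mL.
Steady-state trough Cmin,ss = C₀·f/(1−f) ≈ 9.526 × 0.5970/0.4030 ≈ 14.112 μg/mL.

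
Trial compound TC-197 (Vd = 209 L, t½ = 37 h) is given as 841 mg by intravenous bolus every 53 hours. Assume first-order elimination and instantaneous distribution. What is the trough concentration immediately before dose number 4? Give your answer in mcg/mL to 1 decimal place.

f = (1/2)^(τ/t½) = (1/2)^(53/37) ≈ 0.3705.
C₀ = D/Vd = 841/209 ≈ 4.024 mcg/mL.
Before the 4th dose, 3 doses have been given. Superposition: Cmin = C₀·(f + f² + … + f^3).
≈ 4.024 × (0.3705 + 0.1373 + 0.0509) ≈ 4.024 × 0.5587 ≈ 2.248 mcg/mL.

2.2 mcg/mL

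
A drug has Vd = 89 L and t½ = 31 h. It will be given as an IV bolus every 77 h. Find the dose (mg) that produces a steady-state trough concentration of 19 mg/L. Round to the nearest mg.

7768 mg

τ/t½ = 77/31 ≈ 2.4839, so f = (1/2)^(77/31) ≈ 0.178764.
Cmin,ss = (D/Vd)·f/(1−f), so D = Cmin,ss·Vd·(1−f)/f.
D = 19 × 89 × (1−f)/f ≈ 19 × 89 × 4.59397 ≈ 7768.40 mg.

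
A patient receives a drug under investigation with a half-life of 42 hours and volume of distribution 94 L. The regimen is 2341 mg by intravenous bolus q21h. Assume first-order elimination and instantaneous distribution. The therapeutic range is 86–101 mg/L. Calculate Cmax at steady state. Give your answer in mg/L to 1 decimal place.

85.0 mg/L

τ/t½ = 21/42 ≈ 0.5, so fraction remaining f = (1/2)^(21/42) ≈ 0.7071.
At steady state, accumulation factor R = 1/(1 − e^(−kτ)) ≈ 3.4141.
Single-dose peak C₀ = D/Vd = 2341/94 ≈ 24.904 mg/L.
Cmax,ss = C₀/(1 − f) ≈ 24.904/0.2929 ≈ 85.026 mg/L.
Peak 85.0 mg/L vs MTC 101 mg/L: below toxic threshold.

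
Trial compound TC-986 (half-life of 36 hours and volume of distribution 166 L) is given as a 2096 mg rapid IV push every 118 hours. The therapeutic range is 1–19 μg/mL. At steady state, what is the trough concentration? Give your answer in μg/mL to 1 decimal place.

1.5 μg/mL

Over one 118-h interval, 118/36 ≈ 3.2778 half-lives elapse, leaving f ≈ 0.1031 of each dose.
At steady state, accumulation factor R = 1/(1 − e^(−kτ)) ≈ 1.1150.
Single-dose peak C₀ = D/Vd = 2096/166 ≈ 12.627 μg/mL.
Steady-state peak Cmax,ss = C₀·R ≈ 12.627 × 1.1150 ≈ 14.079 μg/mL.
One interval later, Cmin,ss = Cmax,ss·e^(−kτ) ≈ 14.079 × 0.1031 ≈ 1.452 μg/mL.
Trough 1.5 μg/mL vs MEC 1 μg/mL: adequate.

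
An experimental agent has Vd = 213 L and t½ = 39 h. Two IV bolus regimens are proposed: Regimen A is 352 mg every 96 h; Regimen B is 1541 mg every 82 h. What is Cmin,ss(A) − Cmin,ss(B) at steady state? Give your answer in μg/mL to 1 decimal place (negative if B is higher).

-1.8 μg/mL

Regimen A: f = (1/2)^(96/39) ≈ 0.1816; Cmin,ss = (352/213)·f/(1−f) ≈ 0.367 μg/mL.
Regimen B: f = (1/2)^(82/39) ≈ 0.2328; Cmin,ss = (1541/213)·f/(1−f) ≈ 2.195 μg/mL.
Difference ≈ 0.367 − 2.195 ≈ -1.828 μg/mL.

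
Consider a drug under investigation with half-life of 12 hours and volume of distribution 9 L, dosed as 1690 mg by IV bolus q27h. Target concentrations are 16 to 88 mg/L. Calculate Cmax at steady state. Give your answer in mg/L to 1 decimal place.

237.8 mg/L

Over one 27-h interval, 27/12 ≈ 2.25 half-lives elapse, leaving f ≈ 0.2102 of each dose.
Accumulation ratio R = 1/(1 − f) ≈ 1/0.7898 ≈ 1.2661.
Each bolus raises the concentration by D/Vd = 1690/9 ≈ 187.778 mg/L.
Cmax,ss = C₀/(1 − f) ≈ 187.778/0.7898 ≈ 237.754 mg/L.
Peak 237.8 mg/L vs MTC 88 mg/L: exceeds toxic threshold.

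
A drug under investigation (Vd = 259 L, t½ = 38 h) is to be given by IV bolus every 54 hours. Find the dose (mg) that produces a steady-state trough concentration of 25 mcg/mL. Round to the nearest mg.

10864 mg

τ/t½ = 54/38 ≈ 1.4211, so f = (1/2)^(54/38) ≈ 0.373440.
Cmin,ss = (D/Vd)·f/(1−f), so D = Cmin,ss·Vd·(1−f)/f.
D = 25 × 259 × (1−f)/f ≈ 25 × 259 × 1.67781 ≈ 10863.82 mg.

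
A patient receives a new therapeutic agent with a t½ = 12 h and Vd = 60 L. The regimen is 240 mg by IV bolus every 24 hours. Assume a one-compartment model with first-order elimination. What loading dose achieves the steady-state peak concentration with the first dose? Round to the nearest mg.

320 mg

f = (1/2)^(24/12) ≈ 0.250000; accumulation ratio R = 1/(1−f) ≈ 1.33333.
Loading dose to hit Cmax,ss on first dose: D_load = D_maint·R ≈ 240 × 1.33333 ≈ 320.00 mg.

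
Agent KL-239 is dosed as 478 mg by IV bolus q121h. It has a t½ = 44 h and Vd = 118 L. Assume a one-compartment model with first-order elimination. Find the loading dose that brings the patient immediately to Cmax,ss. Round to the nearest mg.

561 mg

f = (1/2)^(121/44) ≈ 0.148651; accumulation ratio R = 1/(1−f) ≈ 1.17461.
Loading dose to hit Cmax,ss on first dose: D_load = D_maint·R ≈ 478 × 1.17461 ≈ 561.46 mg.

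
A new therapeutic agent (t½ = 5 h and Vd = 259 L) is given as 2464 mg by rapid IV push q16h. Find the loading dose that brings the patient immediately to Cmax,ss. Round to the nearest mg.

2765 mg

f = (1/2)^(16/5) ≈ 0.108819; accumulation ratio R = 1/(1−f) ≈ 1.12211.
Loading dose to hit Cmax,ss on first dose: D_load = D_maint·R ≈ 2464 × 1.12211 ≈ 2764.88 mg.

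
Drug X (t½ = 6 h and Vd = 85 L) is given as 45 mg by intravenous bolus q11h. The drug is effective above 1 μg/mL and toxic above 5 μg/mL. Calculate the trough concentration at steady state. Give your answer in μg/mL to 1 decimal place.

0.2 μg/mL

τ/t½ = 11/6 ≈ 1.8333, so fraction remaining f = (1/2)^(11/6) ≈ 0.2806.
Each bolus raises the concentration by D/Vd = 45/85 ≈ 0.529 μg/mL.
Steady-state trough Cmin,ss = C₀·f/(1−f) ≈ 0.529 × 0.2806/0.7194 ≈ 0.206 μg/mL.
Trough 0.2 μg/mL vs MEC 1 μg/mL: subtherapeutic.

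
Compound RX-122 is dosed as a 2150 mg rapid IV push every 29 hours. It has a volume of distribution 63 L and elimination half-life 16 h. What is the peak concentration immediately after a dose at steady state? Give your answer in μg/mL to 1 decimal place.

Over one 29-h interval, 29/16 ≈ 1.8125 half-lives elapse, leaving f ≈ 0.2847 of each dose.
Accumulation ratio R = 1/(1 − f) ≈ 1/0.7153 ≈ 1.3980.
Each bolus raises the concentration by D/Vd = 2150/63 ≈ 34.127 μg/mL.
Steady-state peak Cmax,ss = C₀·R ≈ 34.127 × 1.3980 ≈ 47.710 μg/mL.

47.7 μg/mL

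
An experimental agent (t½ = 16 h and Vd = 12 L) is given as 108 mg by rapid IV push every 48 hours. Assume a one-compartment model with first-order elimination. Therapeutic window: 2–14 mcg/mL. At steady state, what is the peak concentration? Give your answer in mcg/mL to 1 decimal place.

τ = 48 h = 3 half-lives, so f = (1/2)^3 = 0.125.
At steady state, R = 1/(1 − 0.125) = 8/7.
Single-dose peak C₀ = D/Vd = 108/12 = 9 mcg/mL.
Steady-state peak Cmax,ss = C₀·R = 9 × 8/7 ≈ 10.286 mcg/mL.
Peak 10.3 mcg/mL vs MTC 14 mcg/mL: below toxic threshold.

10.3 mcg/mL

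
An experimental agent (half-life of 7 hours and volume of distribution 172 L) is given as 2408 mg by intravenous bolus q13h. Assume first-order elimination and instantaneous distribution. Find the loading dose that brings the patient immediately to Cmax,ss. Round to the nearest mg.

f = (1/2)^(13/7) ≈ 0.276022; accumulation ratio R = 1/(1−f) ≈ 1.38126.
Loading dose to hit Cmax,ss on first dose: D_load = D_maint·R ≈ 2408 × 1.38126 ≈ 3326.07 mg.

3326 mg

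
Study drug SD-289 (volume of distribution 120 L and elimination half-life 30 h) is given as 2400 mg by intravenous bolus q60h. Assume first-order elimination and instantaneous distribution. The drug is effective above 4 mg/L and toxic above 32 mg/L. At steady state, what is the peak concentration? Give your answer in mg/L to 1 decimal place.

26.7 mg/L

τ = 60 h = 2 half-lives, so f = (1/2)^2 = 0.25.
At steady state, R = 1/(1 − 0.25) = 4/3.
Single-dose peak C₀ = D/Vd = 2400/120 = 20 mg/L.
Steady-state peak Cmax,ss = C₀·R = 20 × 4/3 ≈ 26.667 mg/L.
Peak 26.7 mg/L vs MTC 32 mg/L: below toxic threshold.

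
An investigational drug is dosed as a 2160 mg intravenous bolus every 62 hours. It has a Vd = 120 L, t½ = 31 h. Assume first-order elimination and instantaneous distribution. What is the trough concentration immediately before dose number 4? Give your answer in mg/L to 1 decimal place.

f = (1/2)^(τ/t½) = (1/2)^(62/31) ≈ 0.2500.
C₀ = D/Vd = 2160/120 ≈ 18.000 mg/L.
Before the 4th dose, 3 doses have been given. Superposition: Cmin = C₀·(f + f² + … + f^3).
≈ 18.000 × (0.2500 + 0.0625 + 0.0156) ≈ 18.000 × 0.3281 ≈ 5.906 mg/L.

5.9 mg/L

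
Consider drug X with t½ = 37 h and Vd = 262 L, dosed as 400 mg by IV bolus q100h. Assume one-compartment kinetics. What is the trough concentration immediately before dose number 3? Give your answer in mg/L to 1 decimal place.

f = (1/2)^(τ/t½) = (1/2)^(100/37) ≈ 0.1536.
C₀ = D/Vd = 400/262 ≈ 1.527 mg/L.
Before the 3rd dose, 2 doses have been given. Superposition: Cmin = C₀·(f + f²).
≈ 1.527 × (0.1536 + 0.0236) ≈ 1.527 × 0.1772 ≈ 0.271 mg/L.

0.3 mg/L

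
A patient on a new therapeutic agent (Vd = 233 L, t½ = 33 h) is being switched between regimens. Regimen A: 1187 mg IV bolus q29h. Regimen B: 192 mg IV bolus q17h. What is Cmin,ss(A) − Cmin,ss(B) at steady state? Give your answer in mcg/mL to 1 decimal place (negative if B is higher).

4.2 mcg/mL

Regimen A: f = (1/2)^(29/33) ≈ 0.5438; Cmin,ss = (1187/233)·f/(1−f) ≈ 6.073 mcg/mL.
Regimen B: f = (1/2)^(17/33) ≈ 0.6997; Cmin,ss = (192/233)·f/(1−f) ≈ 1.920 mcg/mL.
Difference ≈ 6.073 − 1.920 ≈ 4.153 mcg/mL.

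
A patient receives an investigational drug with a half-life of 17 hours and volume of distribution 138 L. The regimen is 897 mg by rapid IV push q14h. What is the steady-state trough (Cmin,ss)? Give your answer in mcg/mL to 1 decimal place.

8.4 mcg/mL

Over one 14-h interval, 14/17 ≈ 0.82353 half-lives elapse, leaving f ≈ 0.5651 of each dose.
Single-dose peak C₀ = D/Vd = 897/138 ≈ 6.500 mcg/mL.
Steady-state trough Cmin,ss = C₀·f/(1−f) ≈ 6.500 × 0.5651/0.4349 ≈ 8.446 mcg/mL.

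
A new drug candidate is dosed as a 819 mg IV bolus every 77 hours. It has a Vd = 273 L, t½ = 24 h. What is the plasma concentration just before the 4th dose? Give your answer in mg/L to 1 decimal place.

0.4 mg/L

f = (1/2)^(τ/t½) = (1/2)^(77/24) ≈ 0.1082.
C₀ = D/Vd = 819/273 ≈ 3.000 mg/L.
Before the 4th dose, 3 doses have been given. Superposition: Cmin = C₀·(f + f² + … + f^3).
≈ 3.000 × (0.1082 + 0.0117 + 0.0013) ≈ 3.000 × 0.1212 ≈ 0.364 mg/L.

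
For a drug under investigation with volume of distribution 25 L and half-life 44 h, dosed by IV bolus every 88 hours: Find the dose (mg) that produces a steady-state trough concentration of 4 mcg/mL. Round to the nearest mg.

τ/t½ = 88/44 ≈ 2, so f = (1/2)^(88/44) ≈ 0.250000.
Cmin,ss = (D/Vd)·f/(1−f), so D = Cmin,ss·Vd·(1−f)/f.
D = 4 × 25 × (1−f)/f ≈ 4 × 25 × 3.00000 ≈ 300.00 mg.

300 mg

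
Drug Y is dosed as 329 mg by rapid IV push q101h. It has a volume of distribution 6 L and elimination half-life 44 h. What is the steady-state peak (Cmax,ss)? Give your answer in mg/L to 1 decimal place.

68.9 mg/L

k = ln2/t½ = ln2/44 ≈ 0.015753 h⁻¹; fraction remaining f = e^(−kτ) = e^(−0.015753×101) ≈ 0.2037.
Accumulation ratio R = 1/(1 − f) ≈ 1/0.7963 ≈ 1.2558.
Single-dose peak C₀ = D/Vd = 329/6 ≈ 54.833 mg/L.
Cmax,ss = C₀/(1 − f) ≈ 54.833/0.7963 ≈ 68.860 mg/L.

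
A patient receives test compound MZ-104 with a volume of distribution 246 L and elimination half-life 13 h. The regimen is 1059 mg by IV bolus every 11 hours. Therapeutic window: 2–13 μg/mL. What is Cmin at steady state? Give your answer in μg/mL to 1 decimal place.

5.4 μg/mL

τ/t½ = 11/13 ≈ 0.84615, so fraction remaining f = (1/2)^(11/13) ≈ 0.5563.
At steady state, accumulation factor R = 1/(1 − e^(−kτ)) ≈ 2.2538.
Single-dose peak C₀ = D/Vd = 1059/246 ≈ 4.305 μg/mL.
Cmax,ss = C₀/(1 − f) ≈ 4.305/0.4437 ≈ 9.703 μg/mL.
Steady-state trough Cmin,ss = Cmax,ss·f ≈ 9.703 × 0.5563 ≈ 5.398 μg/mL.
Trough 5.4 μg/mL vs MEC 2 μg/mL: adequate.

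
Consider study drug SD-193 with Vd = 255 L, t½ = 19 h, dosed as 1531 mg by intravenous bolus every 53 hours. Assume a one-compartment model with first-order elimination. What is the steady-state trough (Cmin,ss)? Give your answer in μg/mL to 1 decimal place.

k = ln2/t½ = ln2/19 ≈ 0.036481 h⁻¹; fraction remaining f = e^(−kτ) = e^(−0.036481×53) ≈ 0.1446.
Accumulation ratio R = 1/(1 − f) ≈ 1/0.8554 ≈ 1.1690.
Single-dose peak C₀ = D/Vd = 1531/255 ≈ 6.004 μg/mL.
Cmax,ss = C₀/(1 − f) ≈ 6.004/0.8554 ≈ 7.019 μg/mL.
Steady-state trough Cmin,ss = Cmax,ss·f ≈ 7.019 × 0.1446 ≈ 1.015 μg/mL.

1.0 μg/mL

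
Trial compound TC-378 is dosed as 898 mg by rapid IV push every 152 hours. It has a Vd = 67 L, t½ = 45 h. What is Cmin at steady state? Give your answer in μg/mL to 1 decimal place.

τ/t½ = 152/45 ≈ 3.3778, so fraction remaining f = (1/2)^(152/45) ≈ 0.0962.
At steady state, accumulation factor R = 1/(1 − e^(−kτ)) ≈ 1.1064.
Single-dose peak C₀ = D/Vd = 898/67 ≈ 13.403 μg/mL.
Cmax,ss = C₀/(1 − f) ≈ 13.403/0.9038 ≈ 14.830 μg/mL.
One interval later, Cmin,ss = Cmax,ss·e^(−kτ) ≈ 14.830 × 0.0962 ≈ 1.427 μg/mL.

1.4 μg/mL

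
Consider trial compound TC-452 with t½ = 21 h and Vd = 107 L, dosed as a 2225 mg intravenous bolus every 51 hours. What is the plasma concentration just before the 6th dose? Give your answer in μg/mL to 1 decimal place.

f = (1/2)^(τ/t½) = (1/2)^(51/21) ≈ 0.1857.
C₀ = D/Vd = 2225/107 ≈ 20.794 μg/mL.
Before the 6th dose, 5 doses have been given. Superposition: Cmin = C₀·(f + f² + … + f^5).
≈ 20.794 × (0.1857 + 0.0345 + 0.0064 + 0.0012 + 0.0002) ≈ 20.794 × 0.2280 ≈ 4.741 μg/mL.

4.7 μg/mL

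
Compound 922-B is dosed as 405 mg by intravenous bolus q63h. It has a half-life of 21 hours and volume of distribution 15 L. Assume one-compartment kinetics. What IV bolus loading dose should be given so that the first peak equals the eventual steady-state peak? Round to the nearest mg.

f = (1/2)^(63/21) ≈ 0.125000; accumulation ratio R = 1/(1−f) ≈ 1.14286.
Loading dose to hit Cmax,ss on first dose: D_load = D_maint·R ≈ 405 × 1.14286 ≈ 462.86 mg.

463 mg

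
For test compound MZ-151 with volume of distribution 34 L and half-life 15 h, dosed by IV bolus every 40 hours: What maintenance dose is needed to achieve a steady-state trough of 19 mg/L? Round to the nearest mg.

τ/t½ = 40/15 ≈ 2.6667, so f = (1/2)^(40/15) ≈ 0.157490.
Cmin,ss = (D/Vd)·f/(1−f), so D = Cmin,ss·Vd·(1−f)/f.
D = 19 × 34 × (1−f)/f ≈ 19 × 34 × 5.34961 ≈ 3455.85 mg.

3456 mg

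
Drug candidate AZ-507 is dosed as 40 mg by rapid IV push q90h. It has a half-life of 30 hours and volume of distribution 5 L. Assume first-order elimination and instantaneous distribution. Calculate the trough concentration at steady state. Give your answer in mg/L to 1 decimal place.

1.1 mg/L

τ = 90 h = 3 half-lives, so f = (1/2)^3 = 0.125.
Accumulation ratio R = 1/(1 − f) = 1/0.875 = 8/7.
Single-dose peak C₀ = D/Vd = 40/5 = 8 mg/L.
Steady-state peak Cmax,ss = C₀·R = 8 × 8/7 ≈ 9.143 mg/L.
Steady-state trough Cmin,ss = Cmax,ss·f ≈ 9.143 × 0.125 ≈ 1.143 mg/L.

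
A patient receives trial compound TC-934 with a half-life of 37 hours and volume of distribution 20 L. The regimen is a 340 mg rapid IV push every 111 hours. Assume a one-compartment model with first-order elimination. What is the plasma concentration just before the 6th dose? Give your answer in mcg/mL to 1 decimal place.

2.4 mcg/mL

f = (1/2)^(τ/t½) = (1/2)^(111/37) ≈ 0.1250.
C₀ = D/Vd = 340/20 ≈ 17.000 mcg/mL.
Before the 6th dose, 5 doses have been given. Superposition: Cmin = C₀·(f + f² + … + f^5).
≈ 17.000 × (0.1250 + 0.0156 + 0.0020 + 0.0002 + 0.0000) ≈ 17.000 × 0.1428 ≈ 2.428 mcg/mL.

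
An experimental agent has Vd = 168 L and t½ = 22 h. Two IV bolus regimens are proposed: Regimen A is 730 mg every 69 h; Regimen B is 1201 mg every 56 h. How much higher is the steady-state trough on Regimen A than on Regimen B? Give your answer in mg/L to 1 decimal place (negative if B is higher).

-0.9 mg/L

Regimen A: f = (1/2)^(69/22) ≈ 0.1137; Cmin,ss = (730/168)·f/(1−f) ≈ 0.557 mg/L.
Regimen B: f = (1/2)^(56/22) ≈ 0.1713; Cmin,ss = (1201/168)·f/(1−f) ≈ 1.478 mg/L.
Difference ≈ 0.557 − 1.478 ≈ -0.921 mg/L.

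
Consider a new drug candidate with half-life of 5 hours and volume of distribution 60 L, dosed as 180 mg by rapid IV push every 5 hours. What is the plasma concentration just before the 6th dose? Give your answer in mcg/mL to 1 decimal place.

2.9 mcg/mL

f = (1/2)^(τ/t½) = (1/2)^(5/5) ≈ 0.5000.
C₀ = D/Vd = 180/60 ≈ 3.000 mcg/mL.
Before the 6th dose, 5 doses have been given. Superposition: Cmin = C₀·(f + f² + … + f^5).
≈ 3.000 × (0.5000 + 0.2500 + 0.1250 + 0.0625 + 0.0313) ≈ 3.000 × 0.9688 ≈ 2.906 mcg/mL.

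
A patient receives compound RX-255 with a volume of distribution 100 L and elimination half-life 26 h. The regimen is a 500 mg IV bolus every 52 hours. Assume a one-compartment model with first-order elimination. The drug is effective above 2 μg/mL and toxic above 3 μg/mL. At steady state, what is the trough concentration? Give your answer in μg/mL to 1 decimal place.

τ = 52 h = 2 half-lives, so f = (1/2)^2 = 0.25.
At steady state, R = 1/(1 − 0.25) = 4/3.
Single-dose peak C₀ = D/Vd = 500/100 = 5 μg/mL.
Steady-state peak Cmax,ss = C₀·R = 5 × 4/3 ≈ 6.667 μg/mL.
Steady-state trough Cmin,ss = Cmax,ss·f ≈ 6.667 × 0.25 ≈ 1.667 μg/mL.
Trough 1.7 μg/mL vs MEC 2 μg/mL: subtherapeutic.

1.7 μg/mL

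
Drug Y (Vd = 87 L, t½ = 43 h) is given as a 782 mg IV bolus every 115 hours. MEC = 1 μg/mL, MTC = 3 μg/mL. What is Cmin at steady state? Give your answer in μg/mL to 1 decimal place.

1.7 μg/mL

τ/t½ = 115/43 ≈ 2.6744, so fraction remaining f = (1/2)^(115/43) ≈ 0.1566.
Each bolus raises the concentration by D/Vd = 782/87 ≈ 8.989 μg/mL.
Steady-state trough Cmin,ss = C₀·f/(1−f) ≈ 8.989 × 0.1566/0.8434 ≈ 1.669 μg/mL.
Trough 1.7 μg/mL vs MEC 1 μg/mL: adequate.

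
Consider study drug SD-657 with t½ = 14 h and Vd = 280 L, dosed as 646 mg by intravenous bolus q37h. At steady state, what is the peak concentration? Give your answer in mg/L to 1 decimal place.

Over one 37-h interval, 37/14 ≈ 2.6429 half-lives elapse, leaving f ≈ 0.1601 of each dose.
Accumulation ratio R = 1/(1 − f) ≈ 1/0.8399 ≈ 1.1906.
Single-dose peak C₀ = D/Vd = 646/280 ≈ 2.307 mg/L.
Cmax,ss = C₀/(1 − f) ≈ 2.307/0.8399 ≈ 2.747 mg/L.

2.7 mg/L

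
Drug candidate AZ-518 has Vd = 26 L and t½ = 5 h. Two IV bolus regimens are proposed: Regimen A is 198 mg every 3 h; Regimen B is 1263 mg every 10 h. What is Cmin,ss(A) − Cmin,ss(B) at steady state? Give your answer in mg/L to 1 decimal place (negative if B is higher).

-1.4 mg/L

Regimen A: f = (1/2)^(3/5) ≈ 0.6598; Cmin,ss = (198/26)·f/(1−f) ≈ 14.770 mg/L.
Regimen B: f = (1/2)^(10/5) ≈ 0.2500; Cmin,ss = (1263/26)·f/(1−f) ≈ 16.192 mg/L.
Difference ≈ 14.770 − 16.192 ≈ -1.422 mg/L.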